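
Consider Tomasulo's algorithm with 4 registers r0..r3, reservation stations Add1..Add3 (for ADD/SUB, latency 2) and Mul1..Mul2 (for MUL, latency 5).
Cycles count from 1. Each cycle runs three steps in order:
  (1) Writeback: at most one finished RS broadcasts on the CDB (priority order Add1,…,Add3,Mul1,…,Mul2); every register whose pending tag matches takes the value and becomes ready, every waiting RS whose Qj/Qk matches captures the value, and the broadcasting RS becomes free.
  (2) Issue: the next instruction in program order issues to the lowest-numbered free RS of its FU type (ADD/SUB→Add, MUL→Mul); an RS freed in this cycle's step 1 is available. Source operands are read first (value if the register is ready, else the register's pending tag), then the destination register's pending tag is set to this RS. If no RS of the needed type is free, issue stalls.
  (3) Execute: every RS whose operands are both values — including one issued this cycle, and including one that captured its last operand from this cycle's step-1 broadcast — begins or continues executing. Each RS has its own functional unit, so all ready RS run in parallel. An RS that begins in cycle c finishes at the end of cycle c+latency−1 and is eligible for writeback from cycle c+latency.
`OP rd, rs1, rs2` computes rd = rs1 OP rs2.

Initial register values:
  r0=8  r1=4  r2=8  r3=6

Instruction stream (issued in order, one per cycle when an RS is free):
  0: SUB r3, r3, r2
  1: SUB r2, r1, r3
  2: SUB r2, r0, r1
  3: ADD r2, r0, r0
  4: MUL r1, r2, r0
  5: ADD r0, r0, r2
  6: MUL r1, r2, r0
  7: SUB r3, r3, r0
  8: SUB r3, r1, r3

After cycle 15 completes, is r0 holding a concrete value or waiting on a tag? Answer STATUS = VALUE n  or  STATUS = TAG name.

STATUS = VALUE 24

cycle 1: issue SUB r3<-Add1 // r0:8,r1:4,r2:8,r3:Add1
cycle 2: issue SUB r2<-Add2 // r0:8,r1:4,r2:Add2,r3:Add1
cycle 3: CDB Add1=-2; issue SUB r2<-Add1 // r0:8,r1:4,r2:Add1,r3:-2
cycle 4: issue ADD r2<-Add3 // r0:8,r1:4,r2:Add3,r3:-2
cycle 5: CDB Add1=4; issue MUL r1<-Mul1 // r0:8,r1:Mul1,r2:Add3,r3:-2
cycle 6: CDB Add2=6; issue ADD r0<-Add1 // r0:Add1,r1:Mul1,r2:Add3,r3:-2
cycle 7: CDB Add3=16; issue MUL r1<-Mul2 // r0:Add1,r1:Mul2,r2:16,r3:-2
cycle 8: issue SUB r3<-Add2 // r0:Add1,r1:Mul2,r2:16,r3:Add2
cycle 9: CDB Add1=24; issue SUB r3<-Add1 // r0:24,r1:Mul2,r2:16,r3:Add1
cycle 10: - // r0:24,r1:Mul2,r2:16,r3:Add1
cycle 11: CDB Add2=-26 // r0:24,r1:Mul2,r2:16,r3:Add1
cycle 12: CDB Mul1=128 // r0:24,r1:Mul2,r2:16,r3:Add1
cycle 13: - // r0:24,r1:Mul2,r2:16,r3:Add1
cycle 14: CDB Mul2=384 // r0:24,r1:384,r2:16,r3:Add1
cycle 15: - // r0:24,r1:384,r2:16,r3:Add1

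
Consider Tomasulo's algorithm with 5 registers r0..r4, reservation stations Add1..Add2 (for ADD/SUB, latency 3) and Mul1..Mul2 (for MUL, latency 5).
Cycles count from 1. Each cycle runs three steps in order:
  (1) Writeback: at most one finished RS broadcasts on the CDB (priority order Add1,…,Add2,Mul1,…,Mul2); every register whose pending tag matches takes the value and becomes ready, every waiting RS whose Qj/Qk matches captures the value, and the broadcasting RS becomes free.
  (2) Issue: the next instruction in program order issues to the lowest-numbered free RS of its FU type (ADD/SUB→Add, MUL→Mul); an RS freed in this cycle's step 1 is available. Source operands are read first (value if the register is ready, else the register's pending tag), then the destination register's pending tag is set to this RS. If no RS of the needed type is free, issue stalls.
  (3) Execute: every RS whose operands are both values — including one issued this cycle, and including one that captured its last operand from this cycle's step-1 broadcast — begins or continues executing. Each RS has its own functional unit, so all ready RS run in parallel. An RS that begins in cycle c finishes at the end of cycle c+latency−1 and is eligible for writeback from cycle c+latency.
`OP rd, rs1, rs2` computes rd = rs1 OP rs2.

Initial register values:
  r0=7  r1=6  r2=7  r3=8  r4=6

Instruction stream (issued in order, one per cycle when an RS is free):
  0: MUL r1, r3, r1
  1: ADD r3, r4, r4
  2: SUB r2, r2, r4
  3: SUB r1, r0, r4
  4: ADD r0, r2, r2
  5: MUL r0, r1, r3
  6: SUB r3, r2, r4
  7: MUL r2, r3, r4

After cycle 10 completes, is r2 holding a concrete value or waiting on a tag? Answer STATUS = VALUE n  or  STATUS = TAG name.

cycle 1: issue MUL r1<-Mul1 // r0:7,r1:Mul1,r2:7,r3:8,r4:6
cycle 2: issue ADD r3<-Add1 // r0:7,r1:Mul1,r2:7,r3:Add1,r4:6
cycle 3: issue SUB r2<-Add2 // r0:7,r1:Mul1,r2:Add2,r3:Add1,r4:6
cycle 4: stall // r0:7,r1:Mul1,r2:Add2,r3:Add1,r4:6
cycle 5: CDB Add1=12; issue SUB r1<-Add1 // r0:7,r1:Add1,r2:Add2,r3:12,r4:6
cycle 6: CDB Add2=1; issue ADD r0<-Add2 // r0:Add2,r1:Add1,r2:1,r3:12,r4:6
cycle 7: CDB Mul1=48; issue MUL r0<-Mul1 // r0:Mul1,r1:Add1,r2:1,r3:12,r4:6
cycle 8: CDB Add1=1; issue SUB r3<-Add1 // r0:Mul1,r1:1,r2:1,r3:Add1,r4:6
cycle 9: CDB Add2=2; issue MUL r2<-Mul2 // r0:Mul1,r1:1,r2:Mul2,r3:Add1,r4:6
cycle 10: - // r0:Mul1,r1:1,r2:Mul2,r3:Add1,r4:6

STATUS = TAG Mul2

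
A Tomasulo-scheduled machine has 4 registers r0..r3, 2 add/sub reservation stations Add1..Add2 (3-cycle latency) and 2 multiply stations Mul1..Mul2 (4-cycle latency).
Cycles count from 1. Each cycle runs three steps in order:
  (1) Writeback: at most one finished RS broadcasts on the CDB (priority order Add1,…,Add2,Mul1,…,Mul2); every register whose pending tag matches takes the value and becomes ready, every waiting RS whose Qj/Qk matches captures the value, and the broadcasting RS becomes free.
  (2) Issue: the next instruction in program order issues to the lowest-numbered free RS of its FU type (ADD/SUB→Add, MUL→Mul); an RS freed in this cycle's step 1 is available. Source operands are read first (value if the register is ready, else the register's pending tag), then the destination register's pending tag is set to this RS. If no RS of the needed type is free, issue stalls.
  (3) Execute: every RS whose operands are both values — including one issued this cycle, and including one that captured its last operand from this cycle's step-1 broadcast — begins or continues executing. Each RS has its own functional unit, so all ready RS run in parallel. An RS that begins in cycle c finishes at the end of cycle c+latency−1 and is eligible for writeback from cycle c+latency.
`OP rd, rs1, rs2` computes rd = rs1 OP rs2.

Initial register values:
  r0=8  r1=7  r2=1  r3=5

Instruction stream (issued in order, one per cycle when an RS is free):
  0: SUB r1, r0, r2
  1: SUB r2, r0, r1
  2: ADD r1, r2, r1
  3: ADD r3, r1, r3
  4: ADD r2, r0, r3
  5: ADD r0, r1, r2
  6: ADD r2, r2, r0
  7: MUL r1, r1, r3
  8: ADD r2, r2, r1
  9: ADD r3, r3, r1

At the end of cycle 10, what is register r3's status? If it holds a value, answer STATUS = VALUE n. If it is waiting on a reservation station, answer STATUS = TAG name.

cycle 1: issue SUB r1<-Add1 // r0:8,r1:Add1,r2:1,r3:5
cycle 2: issue SUB r2<-Add2 // r0:8,r1:Add1,r2:Add2,r3:5
cycle 3: stall // r0:8,r1:Add1,r2:Add2,r3:5
cycle 4: CDB Add1=7; issue ADD r1<-Add1 // r0:8,r1:Add1,r2:Add2,r3:5
cycle 5: stall // r0:8,r1:Add1,r2:Add2,r3:5
cycle 6: stall // r0:8,r1:Add1,r2:Add2,r3:5
cycle 7: CDB Add2=1; issue ADD r3<-Add2 // r0:8,r1:Add1,r2:1,r3:Add2
cycle 8: stall // r0:8,r1:Add1,r2:1,r3:Add2
cycle 9: stall // r0:8,r1:Add1,r2:1,r3:Add2
cycle 10: CDB Add1=8; issue ADD r2<-Add1 // r0:8,r1:8,r2:Add1,r3:Add2

STATUS = TAG Add2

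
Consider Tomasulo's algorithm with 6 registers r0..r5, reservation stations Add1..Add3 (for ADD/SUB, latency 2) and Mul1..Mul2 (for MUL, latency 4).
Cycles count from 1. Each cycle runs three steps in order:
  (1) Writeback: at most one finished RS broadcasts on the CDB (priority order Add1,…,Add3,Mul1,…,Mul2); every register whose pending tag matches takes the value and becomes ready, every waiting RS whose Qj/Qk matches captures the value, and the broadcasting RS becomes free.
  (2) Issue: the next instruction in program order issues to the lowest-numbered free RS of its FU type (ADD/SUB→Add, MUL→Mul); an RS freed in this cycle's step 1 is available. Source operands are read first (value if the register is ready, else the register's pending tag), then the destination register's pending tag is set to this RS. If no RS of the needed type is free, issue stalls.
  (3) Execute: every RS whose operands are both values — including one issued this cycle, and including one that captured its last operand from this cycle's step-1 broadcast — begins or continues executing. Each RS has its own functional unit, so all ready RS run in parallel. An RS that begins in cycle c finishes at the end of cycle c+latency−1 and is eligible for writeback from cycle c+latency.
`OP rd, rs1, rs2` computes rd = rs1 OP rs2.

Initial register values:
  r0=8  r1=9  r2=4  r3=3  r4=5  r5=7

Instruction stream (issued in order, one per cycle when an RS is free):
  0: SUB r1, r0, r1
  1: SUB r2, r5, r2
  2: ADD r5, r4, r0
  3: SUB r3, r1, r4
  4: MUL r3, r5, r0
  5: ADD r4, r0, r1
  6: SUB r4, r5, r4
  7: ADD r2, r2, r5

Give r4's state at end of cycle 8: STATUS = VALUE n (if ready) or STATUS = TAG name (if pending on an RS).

cycle 1: issue SUB r1<-Add1 // r0:8,r1:Add1,r2:4,r3:3,r4:5,r5:7
cycle 2: issue SUB r2<-Add2 // r0:8,r1:Add1,r2:Add2,r3:3,r4:5,r5:7
cycle 3: CDB Add1=-1; issue ADD r5<-Add1 // r0:8,r1:-1,r2:Add2,r3:3,r4:5,r5:Add1
cycle 4: CDB Add2=3; issue SUB r3<-Add2 // r0:8,r1:-1,r2:3,r3:Add2,r4:5,r5:Add1
cycle 5: CDB Add1=13; issue MUL r3<-Mul1 // r0:8,r1:-1,r2:3,r3:Mul1,r4:5,r5:13
cycle 6: CDB Add2=-6; issue ADD r4<-Add1 // r0:8,r1:-1,r2:3,r3:Mul1,r4:Add1,r5:13
cycle 7: issue SUB r4<-Add2 // r0:8,r1:-1,r2:3,r3:Mul1,r4:Add2,r5:13
cycle 8: CDB Add1=7; issue ADD r2<-Add1 // r0:8,r1:-1,r2:Add1,r3:Mul1,r4:Add2,r5:13

STATUS = TAG Add2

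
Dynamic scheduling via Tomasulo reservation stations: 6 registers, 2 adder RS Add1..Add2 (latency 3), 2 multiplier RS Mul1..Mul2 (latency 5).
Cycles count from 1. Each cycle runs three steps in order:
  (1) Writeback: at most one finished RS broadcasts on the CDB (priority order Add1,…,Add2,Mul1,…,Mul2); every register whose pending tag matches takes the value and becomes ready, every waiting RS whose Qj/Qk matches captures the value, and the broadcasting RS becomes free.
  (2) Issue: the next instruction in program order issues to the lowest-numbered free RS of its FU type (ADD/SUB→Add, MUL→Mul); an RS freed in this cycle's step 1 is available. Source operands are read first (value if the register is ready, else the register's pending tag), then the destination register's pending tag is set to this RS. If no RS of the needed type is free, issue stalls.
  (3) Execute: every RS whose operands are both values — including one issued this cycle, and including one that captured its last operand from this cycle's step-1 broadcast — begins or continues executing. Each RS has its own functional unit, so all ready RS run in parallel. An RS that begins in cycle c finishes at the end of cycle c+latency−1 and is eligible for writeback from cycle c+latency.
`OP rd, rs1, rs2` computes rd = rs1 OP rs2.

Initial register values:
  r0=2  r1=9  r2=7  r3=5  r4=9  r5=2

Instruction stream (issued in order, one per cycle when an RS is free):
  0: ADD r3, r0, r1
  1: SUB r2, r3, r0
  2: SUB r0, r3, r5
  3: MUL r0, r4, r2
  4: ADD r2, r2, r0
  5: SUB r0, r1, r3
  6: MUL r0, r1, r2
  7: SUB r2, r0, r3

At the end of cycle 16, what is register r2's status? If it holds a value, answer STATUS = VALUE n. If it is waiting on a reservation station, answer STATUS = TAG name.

STATUS = TAG Add2

  c1: issue ADD r3<-Add1  regs: r0:2,r1:9,r2:7,r3:Add1,r4:9,r5:2
  c2: issue SUB r2<-Add2  regs: r0:2,r1:9,r2:Add2,r3:Add1,r4:9,r5:2
  c3: stall  regs: r0:2,r1:9,r2:Add2,r3:Add1,r4:9,r5:2
  c4: CDB Add1=11; issue SUB r0<-Add1  regs: r0:Add1,r1:9,r2:Add2,r3:11,r4:9,r5:2
  c5: issue MUL r0<-Mul1  regs: r0:Mul1,r1:9,r2:Add2,r3:11,r4:9,r5:2
  c6: stall  regs: r0:Mul1,r1:9,r2:Add2,r3:11,r4:9,r5:2
  c7: CDB Add1=9; issue ADD r2<-Add1  regs: r0:Mul1,r1:9,r2:Add1,r3:11,r4:9,r5:2
  c8: CDB Add2=9; issue SUB r0<-Add2  regs: r0:Add2,r1:9,r2:Add1,r3:11,r4:9,r5:2
  c9: issue MUL r0<-Mul2  regs: r0:Mul2,r1:9,r2:Add1,r3:11,r4:9,r5:2
  c10: stall  regs: r0:Mul2,r1:9,r2:Add1,r3:11,r4:9,r5:2
  c11: CDB Add2=-2; issue SUB r2<-Add2  regs: r0:Mul2,r1:9,r2:Add2,r3:11,r4:9,r5:2
  c12: -  regs: r0:Mul2,r1:9,r2:Add2,r3:11,r4:9,r5:2
  c13: CDB Mul1=81  regs: r0:Mul2,r1:9,r2:Add2,r3:11,r4:9,r5:2
  c14: -  regs: r0:Mul2,r1:9,r2:Add2,r3:11,r4:9,r5:2
  c15: -  regs: r0:Mul2,r1:9,r2:Add2,r3:11,r4:9,r5:2
  c16: CDB Add1=90  regs: r0:Mul2,r1:9,r2:Add2,r3:11,r4:9,r5:2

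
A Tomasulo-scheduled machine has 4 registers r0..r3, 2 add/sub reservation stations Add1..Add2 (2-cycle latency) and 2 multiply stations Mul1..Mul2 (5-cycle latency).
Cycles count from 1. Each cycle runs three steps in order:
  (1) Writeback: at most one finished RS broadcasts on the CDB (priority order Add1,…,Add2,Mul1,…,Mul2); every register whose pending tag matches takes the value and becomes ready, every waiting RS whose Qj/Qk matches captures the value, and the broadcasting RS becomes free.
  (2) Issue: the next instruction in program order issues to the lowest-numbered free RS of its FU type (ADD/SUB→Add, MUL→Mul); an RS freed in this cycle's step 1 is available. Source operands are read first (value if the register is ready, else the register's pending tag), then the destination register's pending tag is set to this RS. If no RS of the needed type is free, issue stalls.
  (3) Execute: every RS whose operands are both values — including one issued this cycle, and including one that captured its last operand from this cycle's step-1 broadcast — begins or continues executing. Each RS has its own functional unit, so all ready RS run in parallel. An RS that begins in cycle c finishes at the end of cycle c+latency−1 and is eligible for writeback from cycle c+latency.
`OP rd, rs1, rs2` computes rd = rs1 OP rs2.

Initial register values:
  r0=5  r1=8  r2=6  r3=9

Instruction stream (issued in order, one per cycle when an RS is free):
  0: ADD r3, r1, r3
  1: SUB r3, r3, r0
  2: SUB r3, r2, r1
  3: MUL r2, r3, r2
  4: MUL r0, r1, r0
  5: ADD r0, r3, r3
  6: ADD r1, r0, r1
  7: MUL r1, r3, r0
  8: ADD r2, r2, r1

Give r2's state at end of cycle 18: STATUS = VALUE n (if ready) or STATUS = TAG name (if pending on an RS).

STATUS = VALUE -4

c1: issue ADD r3<-Add1 | r0:5,r1:8,r2:6,r3:Add1
c2: issue SUB r3<-Add2 | r0:5,r1:8,r2:6,r3:Add2
c3: CDB Add1=17; issue SUB r3<-Add1 | r0:5,r1:8,r2:6,r3:Add1
c4: issue MUL r2<-Mul1 | r0:5,r1:8,r2:Mul1,r3:Add1
c5: CDB Add1=-2; issue MUL r0<-Mul2 | r0:Mul2,r1:8,r2:Mul1,r3:-2
c6: CDB Add2=12; issue ADD r0<-Add1 | r0:Add1,r1:8,r2:Mul1,r3:-2
c7: issue ADD r1<-Add2 | r0:Add1,r1:Add2,r2:Mul1,r3:-2
c8: CDB Add1=-4; stall | r0:-4,r1:Add2,r2:Mul1,r3:-2
c9: stall | r0:-4,r1:Add2,r2:Mul1,r3:-2
c10: CDB Add2=4; stall | r0:-4,r1:4,r2:Mul1,r3:-2
c11: CDB Mul1=-12; issue MUL r1<-Mul1 | r0:-4,r1:Mul1,r2:-12,r3:-2
c12: CDB Mul2=40; issue ADD r2<-Add1 | r0:-4,r1:Mul1,r2:Add1,r3:-2
c13: - | r0:-4,r1:Mul1,r2:Add1,r3:-2
c14: - | r0:-4,r1:Mul1,r2:Add1,r3:-2
c15: - | r0:-4,r1:Mul1,r2:Add1,r3:-2
c16: CDB Mul1=8 | r0:-4,r1:8,r2:Add1,r3:-2
c17: - | r0:-4,r1:8,r2:Add1,r3:-2
c18: CDB Add1=-4 | r0:-4,r1:8,r2:-4,r3:-2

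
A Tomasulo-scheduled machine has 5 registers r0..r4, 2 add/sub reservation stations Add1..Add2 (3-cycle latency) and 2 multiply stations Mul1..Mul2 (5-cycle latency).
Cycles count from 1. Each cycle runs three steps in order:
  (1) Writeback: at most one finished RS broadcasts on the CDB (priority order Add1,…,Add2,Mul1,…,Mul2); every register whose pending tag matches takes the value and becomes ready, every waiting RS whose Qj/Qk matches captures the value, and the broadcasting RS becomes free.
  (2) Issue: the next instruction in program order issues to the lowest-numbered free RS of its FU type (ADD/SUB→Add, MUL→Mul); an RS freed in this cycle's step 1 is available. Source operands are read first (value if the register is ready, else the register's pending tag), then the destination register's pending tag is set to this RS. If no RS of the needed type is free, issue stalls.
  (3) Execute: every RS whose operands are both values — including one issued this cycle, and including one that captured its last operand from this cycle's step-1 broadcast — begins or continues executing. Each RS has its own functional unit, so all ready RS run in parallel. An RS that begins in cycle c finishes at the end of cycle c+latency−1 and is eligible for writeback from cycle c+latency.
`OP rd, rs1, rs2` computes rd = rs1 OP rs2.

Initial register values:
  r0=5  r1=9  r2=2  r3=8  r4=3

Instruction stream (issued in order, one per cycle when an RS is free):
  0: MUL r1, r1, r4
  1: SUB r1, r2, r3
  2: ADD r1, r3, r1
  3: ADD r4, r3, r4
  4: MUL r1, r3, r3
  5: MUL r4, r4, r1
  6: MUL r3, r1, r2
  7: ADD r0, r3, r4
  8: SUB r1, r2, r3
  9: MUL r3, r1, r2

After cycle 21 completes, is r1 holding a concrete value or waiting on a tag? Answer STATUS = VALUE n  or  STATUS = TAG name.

c1: issue MUL r1<-Mul1 | r0:5,r1:Mul1,r2:2,r3:8,r4:3
c2: issue SUB r1<-Add1 | r0:5,r1:Add1,r2:2,r3:8,r4:3
c3: issue ADD r1<-Add2 | r0:5,r1:Add2,r2:2,r3:8,r4:3
c4: stall | r0:5,r1:Add2,r2:2,r3:8,r4:3
c5: CDB Add1=-6; issue ADD r4<-Add1 | r0:5,r1:Add2,r2:2,r3:8,r4:Add1
c6: CDB Mul1=27; issue MUL r1<-Mul1 | r0:5,r1:Mul1,r2:2,r3:8,r4:Add1
c7: issue MUL r4<-Mul2 | r0:5,r1:Mul1,r2:2,r3:8,r4:Mul2
c8: CDB Add1=11; stall | r0:5,r1:Mul1,r2:2,r3:8,r4:Mul2
c9: CDB Add2=2; stall | r0:5,r1:Mul1,r2:2,r3:8,r4:Mul2
c10: stall | r0:5,r1:Mul1,r2:2,r3:8,r4:Mul2
c11: CDB Mul1=64; issue MUL r3<-Mul1 | r0:5,r1:64,r2:2,r3:Mul1,r4:Mul2
c12: issue ADD r0<-Add1 | r0:Add1,r1:64,r2:2,r3:Mul1,r4:Mul2
c13: issue SUB r1<-Add2 | r0:Add1,r1:Add2,r2:2,r3:Mul1,r4:Mul2
c14: stall | r0:Add1,r1:Add2,r2:2,r3:Mul1,r4:Mul2
c15: stall | r0:Add1,r1:Add2,r2:2,r3:Mul1,r4:Mul2
c16: CDB Mul1=128; issue MUL r3<-Mul1 | r0:Add1,r1:Add2,r2:2,r3:Mul1,r4:Mul2
c17: CDB Mul2=704 | r0:Add1,r1:Add2,r2:2,r3:Mul1,r4:704
c18: - | r0:Add1,r1:Add2,r2:2,r3:Mul1,r4:704
c19: CDB Add2=-126 | r0:Add1,r1:-126,r2:2,r3:Mul1,r4:704
c20: CDB Add1=832 | r0:832,r1:-126,r2:2,r3:Mul1,r4:704
c21: - | r0:832,r1:-126,r2:2,r3:Mul1,r4:704

STATUS = VALUE -126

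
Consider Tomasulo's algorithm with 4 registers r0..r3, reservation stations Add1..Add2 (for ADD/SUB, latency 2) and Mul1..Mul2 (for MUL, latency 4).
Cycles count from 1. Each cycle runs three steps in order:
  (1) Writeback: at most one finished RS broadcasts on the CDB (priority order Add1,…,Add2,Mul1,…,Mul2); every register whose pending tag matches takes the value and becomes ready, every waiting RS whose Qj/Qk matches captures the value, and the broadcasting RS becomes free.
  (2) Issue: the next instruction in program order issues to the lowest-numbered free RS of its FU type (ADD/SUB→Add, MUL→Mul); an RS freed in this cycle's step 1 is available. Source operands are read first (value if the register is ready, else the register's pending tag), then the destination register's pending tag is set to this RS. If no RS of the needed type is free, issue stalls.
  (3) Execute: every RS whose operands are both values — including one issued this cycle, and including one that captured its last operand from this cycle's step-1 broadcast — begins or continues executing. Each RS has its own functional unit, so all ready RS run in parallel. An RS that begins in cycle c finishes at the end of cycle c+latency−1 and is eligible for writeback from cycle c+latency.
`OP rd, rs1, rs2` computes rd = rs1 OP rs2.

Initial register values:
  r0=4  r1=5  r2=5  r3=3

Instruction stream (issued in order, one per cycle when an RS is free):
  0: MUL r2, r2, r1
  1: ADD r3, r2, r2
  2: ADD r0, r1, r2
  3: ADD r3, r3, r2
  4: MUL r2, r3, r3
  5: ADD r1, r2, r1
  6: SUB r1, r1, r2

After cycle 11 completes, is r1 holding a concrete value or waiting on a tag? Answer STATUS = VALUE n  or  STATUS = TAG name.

STATUS = TAG Add2

c1: issue MUL r2<-Mul1 | r0:4,r1:5,r2:Mul1,r3:3
c2: issue ADD r3<-Add1 | r0:4,r1:5,r2:Mul1,r3:Add1
c3: issue ADD r0<-Add2 | r0:Add2,r1:5,r2:Mul1,r3:Add1
c4: stall | r0:Add2,r1:5,r2:Mul1,r3:Add1
c5: CDB Mul1=25; stall | r0:Add2,r1:5,r2:25,r3:Add1
c6: stall | r0:Add2,r1:5,r2:25,r3:Add1
c7: CDB Add1=50; issue ADD r3<-Add1 | r0:Add2,r1:5,r2:25,r3:Add1
c8: CDB Add2=30; issue MUL r2<-Mul1 | r0:30,r1:5,r2:Mul1,r3:Add1
c9: CDB Add1=75; issue ADD r1<-Add1 | r0:30,r1:Add1,r2:Mul1,r3:75
c10: issue SUB r1<-Add2 | r0:30,r1:Add2,r2:Mul1,r3:75
c11: - | r0:30,r1:Add2,r2:Mul1,r3:75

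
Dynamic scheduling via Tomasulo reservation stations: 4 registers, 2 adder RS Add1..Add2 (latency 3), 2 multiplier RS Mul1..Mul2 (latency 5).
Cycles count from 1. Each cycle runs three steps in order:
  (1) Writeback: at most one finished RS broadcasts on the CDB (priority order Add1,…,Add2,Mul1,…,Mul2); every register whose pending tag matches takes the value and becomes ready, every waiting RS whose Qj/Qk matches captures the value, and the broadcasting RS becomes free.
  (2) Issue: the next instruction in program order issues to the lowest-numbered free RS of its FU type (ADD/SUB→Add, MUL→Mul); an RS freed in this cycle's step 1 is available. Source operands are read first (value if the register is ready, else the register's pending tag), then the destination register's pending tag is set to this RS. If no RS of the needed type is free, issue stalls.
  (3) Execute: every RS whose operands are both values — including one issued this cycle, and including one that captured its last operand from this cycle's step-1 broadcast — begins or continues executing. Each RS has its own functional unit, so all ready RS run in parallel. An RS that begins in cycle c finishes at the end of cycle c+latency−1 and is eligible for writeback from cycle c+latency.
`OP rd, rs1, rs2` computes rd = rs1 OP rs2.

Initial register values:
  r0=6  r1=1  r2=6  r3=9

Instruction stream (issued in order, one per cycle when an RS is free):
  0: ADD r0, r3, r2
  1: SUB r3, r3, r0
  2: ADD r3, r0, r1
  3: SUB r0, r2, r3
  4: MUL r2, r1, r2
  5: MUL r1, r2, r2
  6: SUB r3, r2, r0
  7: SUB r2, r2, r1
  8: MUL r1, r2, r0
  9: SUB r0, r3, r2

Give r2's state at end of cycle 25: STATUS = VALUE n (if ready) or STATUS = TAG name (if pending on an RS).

  c1: issue ADD r0<-Add1  regs: r0:Add1,r1:1,r2:6,r3:9
  c2: issue SUB r3<-Add2  regs: r0:Add1,r1:1,r2:6,r3:Add2
  c3: stall  regs: r0:Add1,r1:1,r2:6,r3:Add2
  c4: CDB Add1=15; issue ADD r3<-Add1  regs: r0:15,r1:1,r2:6,r3:Add1
  c5: stall  regs: r0:15,r1:1,r2:6,r3:Add1
  c6: stall  regs: r0:15,r1:1,r2:6,r3:Add1
  c7: CDB Add1=16; issue SUB r0<-Add1  regs: r0:Add1,r1:1,r2:6,r3:16
  c8: CDB Add2=-6; issue MUL r2<-Mul1  regs: r0:Add1,r1:1,r2:Mul1,r3:16
  c9: issue MUL r1<-Mul2  regs: r0:Add1,r1:Mul2,r2:Mul1,r3:16
  c10: CDB Add1=-10; issue SUB r3<-Add1  regs: r0:-10,r1:Mul2,r2:Mul1,r3:Add1
  c11: issue SUB r2<-Add2  regs: r0:-10,r1:Mul2,r2:Add2,r3:Add1
  c12: stall  regs: r0:-10,r1:Mul2,r2:Add2,r3:Add1
  c13: CDB Mul1=6; issue MUL r1<-Mul1  regs: r0:-10,r1:Mul1,r2:Add2,r3:Add1
  c14: stall  regs: r0:-10,r1:Mul1,r2:Add2,r3:Add1
  c15: stall  regs: r0:-10,r1:Mul1,r2:Add2,r3:Add1
  c16: CDB Add1=16; issue SUB r0<-Add1  regs: r0:Add1,r1:Mul1,r2:Add2,r3:16
  c17: -  regs: r0:Add1,r1:Mul1,r2:Add2,r3:16
  c18: CDB Mul2=36  regs: r0:Add1,r1:Mul1,r2:Add2,r3:16
  c19: -  regs: r0:Add1,r1:Mul1,r2:Add2,r3:16
  c20: -  regs: r0:Add1,r1:Mul1,r2:Add2,r3:16
  c21: CDB Add2=-30  regs: r0:Add1,r1:Mul1,r2:-30,r3:16
  c22: -  regs: r0:Add1,r1:Mul1,r2:-30,r3:16
  c23: -  regs: r0:Add1,r1:Mul1,r2:-30,r3:16
  c24: CDB Add1=46  regs: r0:46,r1:Mul1,r2:-30,r3:16
  c25: -  regs: r0:46,r1:Mul1,r2:-30,r3:16

STATUS = VALUE -30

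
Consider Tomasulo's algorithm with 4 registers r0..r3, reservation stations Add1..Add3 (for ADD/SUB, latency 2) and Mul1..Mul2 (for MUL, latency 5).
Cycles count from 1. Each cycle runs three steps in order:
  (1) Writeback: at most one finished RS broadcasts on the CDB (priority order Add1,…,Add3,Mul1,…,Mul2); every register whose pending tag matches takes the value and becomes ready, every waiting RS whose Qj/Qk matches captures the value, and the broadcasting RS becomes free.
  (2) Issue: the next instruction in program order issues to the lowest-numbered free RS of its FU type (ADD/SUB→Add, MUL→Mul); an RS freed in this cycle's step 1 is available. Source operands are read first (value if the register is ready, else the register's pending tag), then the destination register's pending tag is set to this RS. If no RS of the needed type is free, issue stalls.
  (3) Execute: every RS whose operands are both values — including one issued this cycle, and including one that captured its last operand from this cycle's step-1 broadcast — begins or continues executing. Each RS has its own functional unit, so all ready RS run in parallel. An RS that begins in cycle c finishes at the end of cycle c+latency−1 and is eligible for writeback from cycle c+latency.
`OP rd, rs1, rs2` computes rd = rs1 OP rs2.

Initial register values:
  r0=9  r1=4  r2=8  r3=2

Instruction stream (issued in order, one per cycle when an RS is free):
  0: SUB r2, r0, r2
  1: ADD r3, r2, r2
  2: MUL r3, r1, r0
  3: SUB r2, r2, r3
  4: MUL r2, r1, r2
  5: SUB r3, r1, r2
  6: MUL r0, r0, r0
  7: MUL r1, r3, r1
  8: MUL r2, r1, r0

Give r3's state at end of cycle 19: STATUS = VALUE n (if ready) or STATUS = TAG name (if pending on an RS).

cycle 1: issue SUB r2<-Add1 // r0:9,r1:4,r2:Add1,r3:2
cycle 2: issue ADD r3<-Add2 // r0:9,r1:4,r2:Add1,r3:Add2
cycle 3: CDB Add1=1; issue MUL r3<-Mul1 // r0:9,r1:4,r2:1,r3:Mul1
cycle 4: issue SUB r2<-Add1 // r0:9,r1:4,r2:Add1,r3:Mul1
cycle 5: CDB Add2=2; issue MUL r2<-Mul2 // r0:9,r1:4,r2:Mul2,r3:Mul1
cycle 6: issue SUB r3<-Add2 // r0:9,r1:4,r2:Mul2,r3:Add2
cycle 7: stall // r0:9,r1:4,r2:Mul2,r3:Add2
cycle 8: CDB Mul1=36; issue MUL r0<-Mul1 // r0:Mul1,r1:4,r2:Mul2,r3:Add2
cycle 9: stall // r0:Mul1,r1:4,r2:Mul2,r3:Add2
cycle 10: CDB Add1=-35; stall // r0:Mul1,r1:4,r2:Mul2,r3:Add2
cycle 11: stall // r0:Mul1,r1:4,r2:Mul2,r3:Add2
cycle 12: stall // r0:Mul1,r1:4,r2:Mul2,r3:Add2
cycle 13: CDB Mul1=81; issue MUL r1<-Mul1 // r0:81,r1:Mul1,r2:Mul2,r3:Add2
cycle 14: stall // r0:81,r1:Mul1,r2:Mul2,r3:Add2
cycle 15: CDB Mul2=-140; issue MUL r2<-Mul2 // r0:81,r1:Mul1,r2:Mul2,r3:Add2
cycle 16: - // r0:81,r1:Mul1,r2:Mul2,r3:Add2
cycle 17: CDB Add2=144 // r0:81,r1:Mul1,r2:Mul2,r3:144
cycle 18: - // r0:81,r1:Mul1,r2:Mul2,r3:144
cycle 19: - // r0:81,r1:Mul1,r2:Mul2,r3:144

STATUS = VALUE 144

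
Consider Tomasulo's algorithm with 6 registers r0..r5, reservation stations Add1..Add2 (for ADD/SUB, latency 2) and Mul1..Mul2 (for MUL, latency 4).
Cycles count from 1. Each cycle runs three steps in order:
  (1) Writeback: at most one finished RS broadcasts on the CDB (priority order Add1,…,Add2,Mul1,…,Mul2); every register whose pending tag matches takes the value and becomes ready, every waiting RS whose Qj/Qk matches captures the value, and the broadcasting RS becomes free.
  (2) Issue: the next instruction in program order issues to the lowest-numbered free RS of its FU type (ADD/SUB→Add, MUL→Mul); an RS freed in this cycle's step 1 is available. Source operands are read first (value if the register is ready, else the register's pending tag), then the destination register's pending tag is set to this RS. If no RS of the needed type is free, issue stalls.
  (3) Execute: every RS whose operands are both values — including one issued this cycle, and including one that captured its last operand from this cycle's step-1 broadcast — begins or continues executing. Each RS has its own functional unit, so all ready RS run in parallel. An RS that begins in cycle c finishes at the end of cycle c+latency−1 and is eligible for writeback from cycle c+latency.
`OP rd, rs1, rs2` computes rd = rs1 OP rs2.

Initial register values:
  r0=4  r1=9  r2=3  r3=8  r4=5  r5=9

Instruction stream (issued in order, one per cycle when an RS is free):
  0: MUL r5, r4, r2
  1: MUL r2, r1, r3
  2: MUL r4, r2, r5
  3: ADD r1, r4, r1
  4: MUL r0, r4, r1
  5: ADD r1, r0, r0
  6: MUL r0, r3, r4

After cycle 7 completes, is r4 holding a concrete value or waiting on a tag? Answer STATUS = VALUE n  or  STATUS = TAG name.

c1: issue MUL r5<-Mul1 | r0:4,r1:9,r2:3,r3:8,r4:5,r5:Mul1
c2: issue MUL r2<-Mul2 | r0:4,r1:9,r2:Mul2,r3:8,r4:5,r5:Mul1
c3: stall | r0:4,r1:9,r2:Mul2,r3:8,r4:5,r5:Mul1
c4: stall | r0:4,r1:9,r2:Mul2,r3:8,r4:5,r5:Mul1
c5: CDB Mul1=15; issue MUL r4<-Mul1 | r0:4,r1:9,r2:Mul2,r3:8,r4:Mul1,r5:15
c6: CDB Mul2=72; issue ADD r1<-Add1 | r0:4,r1:Add1,r2:72,r3:8,r4:Mul1,r5:15
c7: issue MUL r0<-Mul2 | r0:Mul2,r1:Add1,r2:72,r3:8,r4:Mul1,r5:15

STATUS = TAG Mul1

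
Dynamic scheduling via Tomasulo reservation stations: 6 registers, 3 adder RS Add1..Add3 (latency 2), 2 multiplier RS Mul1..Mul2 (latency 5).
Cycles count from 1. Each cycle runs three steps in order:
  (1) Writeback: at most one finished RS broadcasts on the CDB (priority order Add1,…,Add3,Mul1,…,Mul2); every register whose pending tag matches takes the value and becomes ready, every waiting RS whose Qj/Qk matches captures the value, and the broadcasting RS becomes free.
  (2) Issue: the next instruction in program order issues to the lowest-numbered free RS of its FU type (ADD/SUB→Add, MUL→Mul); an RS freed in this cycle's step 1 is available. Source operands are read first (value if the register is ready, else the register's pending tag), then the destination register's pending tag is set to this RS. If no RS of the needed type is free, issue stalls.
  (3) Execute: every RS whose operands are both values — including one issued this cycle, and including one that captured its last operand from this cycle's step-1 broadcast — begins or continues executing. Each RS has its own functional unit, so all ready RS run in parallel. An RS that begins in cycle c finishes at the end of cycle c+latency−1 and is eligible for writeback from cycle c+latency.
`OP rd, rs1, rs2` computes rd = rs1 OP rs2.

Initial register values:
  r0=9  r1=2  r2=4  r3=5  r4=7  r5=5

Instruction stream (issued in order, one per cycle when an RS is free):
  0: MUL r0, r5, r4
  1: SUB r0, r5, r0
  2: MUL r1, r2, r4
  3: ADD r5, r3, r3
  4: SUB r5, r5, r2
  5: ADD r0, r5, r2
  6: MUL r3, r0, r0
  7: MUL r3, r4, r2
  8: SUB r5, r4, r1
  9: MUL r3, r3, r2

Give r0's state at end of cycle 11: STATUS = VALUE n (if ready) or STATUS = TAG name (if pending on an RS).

STATUS = VALUE 10

cycle 1: issue MUL r0<-Mul1 // r0:Mul1,r1:2,r2:4,r3:5,r4:7,r5:5
cycle 2: issue SUB r0<-Add1 // r0:Add1,r1:2,r2:4,r3:5,r4:7,r5:5
cycle 3: issue MUL r1<-Mul2 // r0:Add1,r1:Mul2,r2:4,r3:5,r4:7,r5:5
cycle 4: issue ADD r5<-Add2 // r0:Add1,r1:Mul2,r2:4,r3:5,r4:7,r5:Add2
cycle 5: issue SUB r5<-Add3 // r0:Add1,r1:Mul2,r2:4,r3:5,r4:7,r5:Add3
cycle 6: CDB Add2=10; issue ADD r0<-Add2 // r0:Add2,r1:Mul2,r2:4,r3:5,r4:7,r5:Add3
cycle 7: CDB Mul1=35; issue MUL r3<-Mul1 // r0:Add2,r1:Mul2,r2:4,r3:Mul1,r4:7,r5:Add3
cycle 8: CDB Add3=6; stall // r0:Add2,r1:Mul2,r2:4,r3:Mul1,r4:7,r5:6
cycle 9: CDB Add1=-30; stall // r0:Add2,r1:Mul2,r2:4,r3:Mul1,r4:7,r5:6
cycle 10: CDB Add2=10; stall // r0:10,r1:Mul2,r2:4,r3:Mul1,r4:7,r5:6
cycle 11: CDB Mul2=28; issue MUL r3<-Mul2 // r0:10,r1:28,r2:4,r3:Mul2,r4:7,r5:6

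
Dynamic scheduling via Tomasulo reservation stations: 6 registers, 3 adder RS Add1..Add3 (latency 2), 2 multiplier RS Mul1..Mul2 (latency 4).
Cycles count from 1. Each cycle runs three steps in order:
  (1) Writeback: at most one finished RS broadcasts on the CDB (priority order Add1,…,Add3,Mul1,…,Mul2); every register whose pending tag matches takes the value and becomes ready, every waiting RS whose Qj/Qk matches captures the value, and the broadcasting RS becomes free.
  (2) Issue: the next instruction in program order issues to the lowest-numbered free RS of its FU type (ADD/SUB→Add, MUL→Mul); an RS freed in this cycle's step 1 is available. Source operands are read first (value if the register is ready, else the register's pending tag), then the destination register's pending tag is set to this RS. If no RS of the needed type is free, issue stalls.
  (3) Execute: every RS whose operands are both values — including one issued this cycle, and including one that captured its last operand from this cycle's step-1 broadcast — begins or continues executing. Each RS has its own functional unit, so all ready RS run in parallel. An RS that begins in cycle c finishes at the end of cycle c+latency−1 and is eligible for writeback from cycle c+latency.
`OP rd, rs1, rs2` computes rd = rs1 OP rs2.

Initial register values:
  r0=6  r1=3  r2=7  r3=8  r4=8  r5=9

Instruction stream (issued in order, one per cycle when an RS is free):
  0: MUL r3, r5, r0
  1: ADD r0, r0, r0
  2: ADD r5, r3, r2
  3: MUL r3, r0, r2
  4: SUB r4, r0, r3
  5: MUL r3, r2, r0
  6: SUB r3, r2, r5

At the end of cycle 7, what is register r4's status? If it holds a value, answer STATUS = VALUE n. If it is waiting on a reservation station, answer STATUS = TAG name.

STATUS = TAG Add1

  c1: issue MUL r3<-Mul1  regs: r0:6,r1:3,r2:7,r3:Mul1,r4:8,r5:9
  c2: issue ADD r0<-Add1  regs: r0:Add1,r1:3,r2:7,r3:Mul1,r4:8,r5:9
  c3: issue ADD r5<-Add2  regs: r0:Add1,r1:3,r2:7,r3:Mul1,r4:8,r5:Add2
  c4: CDB Add1=12; issue MUL r3<-Mul2  regs: r0:12,r1:3,r2:7,r3:Mul2,r4:8,r5:Add2
  c5: CDB Mul1=54; issue SUB r4<-Add1  regs: r0:12,r1:3,r2:7,r3:Mul2,r4:Add1,r5:Add2
  c6: issue MUL r3<-Mul1  regs: r0:12,r1:3,r2:7,r3:Mul1,r4:Add1,r5:Add2
  c7: CDB Add2=61; issue SUB r3<-Add2  regs: r0:12,r1:3,r2:7,r3:Add2,r4:Add1,r5:61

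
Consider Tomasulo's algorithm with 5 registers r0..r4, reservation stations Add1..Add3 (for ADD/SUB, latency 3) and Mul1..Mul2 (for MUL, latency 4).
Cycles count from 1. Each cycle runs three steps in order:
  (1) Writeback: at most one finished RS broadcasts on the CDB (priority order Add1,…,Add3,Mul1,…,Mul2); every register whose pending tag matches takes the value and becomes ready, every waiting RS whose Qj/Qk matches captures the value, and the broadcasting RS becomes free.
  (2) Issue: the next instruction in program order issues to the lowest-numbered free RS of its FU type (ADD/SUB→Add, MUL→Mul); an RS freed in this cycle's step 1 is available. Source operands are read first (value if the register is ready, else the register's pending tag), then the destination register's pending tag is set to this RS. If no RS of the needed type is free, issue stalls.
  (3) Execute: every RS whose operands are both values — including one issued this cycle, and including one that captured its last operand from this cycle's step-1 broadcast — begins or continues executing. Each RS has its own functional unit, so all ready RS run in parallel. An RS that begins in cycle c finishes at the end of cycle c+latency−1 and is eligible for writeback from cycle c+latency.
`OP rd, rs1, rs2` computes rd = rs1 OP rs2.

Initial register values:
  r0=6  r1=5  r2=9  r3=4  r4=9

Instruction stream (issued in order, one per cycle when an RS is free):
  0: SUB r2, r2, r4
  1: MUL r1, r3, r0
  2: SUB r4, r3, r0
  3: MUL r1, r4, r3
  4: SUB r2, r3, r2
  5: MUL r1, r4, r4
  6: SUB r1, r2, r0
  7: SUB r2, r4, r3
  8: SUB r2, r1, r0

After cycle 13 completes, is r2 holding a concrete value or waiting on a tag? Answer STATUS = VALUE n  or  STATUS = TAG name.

c1: issue SUB r2<-Add1 | r0:6,r1:5,r2:Add1,r3:4,r4:9
c2: issue MUL r1<-Mul1 | r0:6,r1:Mul1,r2:Add1,r3:4,r4:9
c3: issue SUB r4<-Add2 | r0:6,r1:Mul1,r2:Add1,r3:4,r4:Add2
c4: CDB Add1=0; issue MUL r1<-Mul2 | r0:6,r1:Mul2,r2:0,r3:4,r4:Add2
c5: issue SUB r2<-Add1 | r0:6,r1:Mul2,r2:Add1,r3:4,r4:Add2
c6: CDB Add2=-2; stall | r0:6,r1:Mul2,r2:Add1,r3:4,r4:-2
c7: CDB Mul1=24; issue MUL r1<-Mul1 | r0:6,r1:Mul1,r2:Add1,r3:4,r4:-2
c8: CDB Add1=4; issue SUB r1<-Add1 | r0:6,r1:Add1,r2:4,r3:4,r4:-2
c9: issue SUB r2<-Add2 | r0:6,r1:Add1,r2:Add2,r3:4,r4:-2
c10: CDB Mul2=-8; issue SUB r2<-Add3 | r0:6,r1:Add1,r2:Add3,r3:4,r4:-2
c11: CDB Add1=-2 | r0:6,r1:-2,r2:Add3,r3:4,r4:-2
c12: CDB Add2=-6 | r0:6,r1:-2,r2:Add3,r3:4,r4:-2
c13: CDB Mul1=4 | r0:6,r1:-2,r2:Add3,r3:4,r4:-2

STATUS = TAG Add3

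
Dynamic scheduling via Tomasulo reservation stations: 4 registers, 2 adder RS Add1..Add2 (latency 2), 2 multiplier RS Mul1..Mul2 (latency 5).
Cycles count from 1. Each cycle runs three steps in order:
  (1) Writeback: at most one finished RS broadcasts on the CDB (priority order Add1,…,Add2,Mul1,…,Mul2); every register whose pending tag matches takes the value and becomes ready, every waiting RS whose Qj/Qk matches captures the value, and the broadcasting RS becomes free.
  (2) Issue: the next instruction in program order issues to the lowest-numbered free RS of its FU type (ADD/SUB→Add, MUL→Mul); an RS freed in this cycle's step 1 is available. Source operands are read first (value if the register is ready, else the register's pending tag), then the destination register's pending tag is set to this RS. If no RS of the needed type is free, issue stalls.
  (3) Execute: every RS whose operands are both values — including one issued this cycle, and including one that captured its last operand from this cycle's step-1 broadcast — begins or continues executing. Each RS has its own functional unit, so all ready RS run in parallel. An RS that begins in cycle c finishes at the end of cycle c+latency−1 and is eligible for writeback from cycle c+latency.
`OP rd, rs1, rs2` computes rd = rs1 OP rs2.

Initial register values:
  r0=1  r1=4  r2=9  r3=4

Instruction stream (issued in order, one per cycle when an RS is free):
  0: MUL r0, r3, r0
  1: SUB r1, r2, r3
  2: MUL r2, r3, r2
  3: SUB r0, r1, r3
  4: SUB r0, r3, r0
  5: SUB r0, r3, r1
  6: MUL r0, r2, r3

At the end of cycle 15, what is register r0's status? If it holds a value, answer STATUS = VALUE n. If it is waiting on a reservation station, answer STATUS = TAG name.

STATUS = VALUE 144

c1: issue MUL r0<-Mul1 | r0:Mul1,r1:4,r2:9,r3:4
c2: issue SUB r1<-Add1 | r0:Mul1,r1:Add1,r2:9,r3:4
c3: issue MUL r2<-Mul2 | r0:Mul1,r1:Add1,r2:Mul2,r3:4
c4: CDB Add1=5; issue SUB r0<-Add1 | r0:Add1,r1:5,r2:Mul2,r3:4
c5: issue SUB r0<-Add2 | r0:Add2,r1:5,r2:Mul2,r3:4
c6: CDB Add1=1; issue SUB r0<-Add1 | r0:Add1,r1:5,r2:Mul2,r3:4
c7: CDB Mul1=4; issue MUL r0<-Mul1 | r0:Mul1,r1:5,r2:Mul2,r3:4
c8: CDB Add1=-1 | r0:Mul1,r1:5,r2:Mul2,r3:4
c9: CDB Add2=3 | r0:Mul1,r1:5,r2:Mul2,r3:4
c10: CDB Mul2=36 | r0:Mul1,r1:5,r2:36,r3:4
c11: - | r0:Mul1,r1:5,r2:36,r3:4
c12: - | r0:Mul1,r1:5,r2:36,r3:4
c13: - | r0:Mul1,r1:5,r2:36,r3:4
c14: - | r0:Mul1,r1:5,r2:36,r3:4
c15: CDB Mul1=144 | r0:144,r1:5,r2:36,r3:4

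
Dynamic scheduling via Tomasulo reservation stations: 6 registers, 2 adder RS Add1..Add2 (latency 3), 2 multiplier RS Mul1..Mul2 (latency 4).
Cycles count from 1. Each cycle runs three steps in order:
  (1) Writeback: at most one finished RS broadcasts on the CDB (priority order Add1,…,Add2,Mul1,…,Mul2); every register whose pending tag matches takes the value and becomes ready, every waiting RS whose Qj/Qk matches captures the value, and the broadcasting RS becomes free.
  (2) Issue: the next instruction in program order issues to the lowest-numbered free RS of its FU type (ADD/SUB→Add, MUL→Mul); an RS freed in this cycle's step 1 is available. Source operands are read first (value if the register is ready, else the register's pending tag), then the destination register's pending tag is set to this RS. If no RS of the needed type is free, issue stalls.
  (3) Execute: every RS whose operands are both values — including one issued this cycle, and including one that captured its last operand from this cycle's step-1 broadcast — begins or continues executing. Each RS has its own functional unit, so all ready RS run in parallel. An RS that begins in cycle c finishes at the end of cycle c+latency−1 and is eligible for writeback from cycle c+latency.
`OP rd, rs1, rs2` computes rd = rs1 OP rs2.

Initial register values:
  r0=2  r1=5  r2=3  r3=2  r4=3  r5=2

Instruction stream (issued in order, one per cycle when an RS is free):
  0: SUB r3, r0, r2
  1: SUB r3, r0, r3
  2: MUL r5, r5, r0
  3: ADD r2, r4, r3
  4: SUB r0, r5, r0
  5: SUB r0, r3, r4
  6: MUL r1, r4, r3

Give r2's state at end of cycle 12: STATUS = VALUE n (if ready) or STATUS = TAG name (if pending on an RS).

cycle 1: issue SUB r3<-Add1 // r0:2,r1:5,r2:3,r3:Add1,r4:3,r5:2
cycle 2: issue SUB r3<-Add2 // r0:2,r1:5,r2:3,r3:Add2,r4:3,r5:2
cycle 3: issue MUL r5<-Mul1 // r0:2,r1:5,r2:3,r3:Add2,r4:3,r5:Mul1
cycle 4: CDB Add1=-1; issue ADD r2<-Add1 // r0:2,r1:5,r2:Add1,r3:Add2,r4:3,r5:Mul1
cycle 5: stall // r0:2,r1:5,r2:Add1,r3:Add2,r4:3,r5:Mul1
cycle 6: stall // r0:2,r1:5,r2:Add1,r3:Add2,r4:3,r5:Mul1
cycle 7: CDB Add2=3; issue SUB r0<-Add2 // r0:Add2,r1:5,r2:Add1,r3:3,r4:3,r5:Mul1
cycle 8: CDB Mul1=4; stall // r0:Add2,r1:5,r2:Add1,r3:3,r4:3,r5:4
cycle 9: stall // r0:Add2,r1:5,r2:Add1,r3:3,r4:3,r5:4
cycle 10: CDB Add1=6; issue SUB r0<-Add1 // r0:Add1,r1:5,r2:6,r3:3,r4:3,r5:4
cycle 11: CDB Add2=2; issue MUL r1<-Mul1 // r0:Add1,r1:Mul1,r2:6,r3:3,r4:3,r5:4
cycle 12: - // r0:Add1,r1:Mul1,r2:6,r3:3,r4:3,r5:4

STATUS = VALUE 6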